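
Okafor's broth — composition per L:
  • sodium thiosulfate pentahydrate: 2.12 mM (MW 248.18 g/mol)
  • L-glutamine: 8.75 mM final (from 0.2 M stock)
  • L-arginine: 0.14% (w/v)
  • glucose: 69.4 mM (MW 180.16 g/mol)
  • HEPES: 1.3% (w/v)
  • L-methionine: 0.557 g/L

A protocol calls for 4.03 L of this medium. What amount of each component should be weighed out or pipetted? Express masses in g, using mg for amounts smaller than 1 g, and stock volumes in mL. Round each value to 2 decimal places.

Working volume: 4.03 L.
sodium thiosulfate pentahydrate: 2.12 mmol/L × 248.18 g/mol × 4.03 L ÷ 1000 = 2.12 g
L-glutamine: C1V1 = C2V2 → 8.75 mM × 4030 mL ÷ 200 mM = 176.31 mL
L-arginine: 0.14% w/v = 1.4 g/L → 1.4 × 4.03 L = 5.64 g
glucose: 69.4 mmol/L × 180.16 g/mol × 4.03 L ÷ 1000 = 50.39 g
HEPES: 1.3 g per 100 mL × 4030 mL ÷ 100 = 52.39 g
L-methionine: 0.557 g/L × 4.03 L = 2.24 g

sodium thiosulfate pentahydrate 2.12 g; L-glutamine 176.31 mL; L-arginine 5.64 g; glucose 50.39 g; HEPES 52.39 g; L-methionine 2.24 g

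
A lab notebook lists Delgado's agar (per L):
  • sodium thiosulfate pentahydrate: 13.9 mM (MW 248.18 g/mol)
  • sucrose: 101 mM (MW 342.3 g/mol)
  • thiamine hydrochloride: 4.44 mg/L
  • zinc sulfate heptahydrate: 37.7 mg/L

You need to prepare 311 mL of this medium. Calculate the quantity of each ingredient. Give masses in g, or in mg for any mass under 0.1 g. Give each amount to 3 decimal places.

sodium thiosulfate pentahydrate 1.073 g; sucrose 10.752 g; thiamine hydrochloride 1.381 mg; zinc sulfate heptahydrate 11.725 mg

Scale factor relative to 1 L: 0.311.
sodium thiosulfate pentahydrate: 13.9 mmol/L × 248.18 g/mol × 0.311 L ÷ 1000 = 1.073 g
sucrose: 101 mmol/L × 342.3 g/mol × 0.311 L ÷ 1000 = 10.752 g
thiamine hydrochloride: 4.44 mg/L × 0.311 L = 1.381 mg
zinc sulfate heptahydrate: 37.7 mg/L × 0.311 L = 11.725 mg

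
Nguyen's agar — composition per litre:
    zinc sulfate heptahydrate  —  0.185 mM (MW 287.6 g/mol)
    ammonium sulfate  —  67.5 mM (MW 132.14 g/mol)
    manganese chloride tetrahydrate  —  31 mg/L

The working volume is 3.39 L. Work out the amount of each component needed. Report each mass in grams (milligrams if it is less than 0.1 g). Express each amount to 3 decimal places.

Working volume: 3.39 L.
zinc sulfate heptahydrate: 0.185 mmol/L × 287.6 g/mol × 3.39 L ÷ 1000 = 0.180 g
ammonium sulfate: 67.5 mmol/L × 132.14 g/mol × 3.39 L ÷ 1000 = 30.237 g
manganese chloride tetrahydrate: 31 mg/L × 3.39 L = 105.09 mg = 0.105 g

zinc sulfate heptahydrate 0.180 g; ammonium sulfate 30.237 g; manganese chloride tetrahydrate 0.105 g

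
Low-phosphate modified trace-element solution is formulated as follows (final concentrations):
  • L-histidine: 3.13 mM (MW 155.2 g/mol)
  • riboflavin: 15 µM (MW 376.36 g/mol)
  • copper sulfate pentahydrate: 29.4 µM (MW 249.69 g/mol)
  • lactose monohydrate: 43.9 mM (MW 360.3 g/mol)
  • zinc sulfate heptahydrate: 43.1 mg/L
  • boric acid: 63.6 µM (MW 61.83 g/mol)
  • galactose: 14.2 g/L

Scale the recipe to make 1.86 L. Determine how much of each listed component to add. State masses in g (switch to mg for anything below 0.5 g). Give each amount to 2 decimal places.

L-histidine 0.90 g; riboflavin 10.50 mg; copper sulfate pentahydrate 13.65 mg; lactose monohydrate 29.42 g; zinc sulfate heptahydrate 80.17 mg; boric acid 7.31 mg; galactose 26.41 g

Working volume: 1.86 L.
L-histidine: 3.13 mmol/L × 155.2 g/mol × 1.86 L ÷ 1000 = 0.90 g
riboflavin: 15 µmol/L × 376.36 g/mol × 1.86 L ÷ 1000 = 10.50 mg
copper sulfate pentahydrate: 29.4 µmol/L × 249.69 g/mol × 1.86 L ÷ 1000 = 13.65 mg
lactose monohydrate: 43.9 mmol/L × 360.3 g/mol × 1.86 L ÷ 1000 = 29.42 g
zinc sulfate heptahydrate: 43.1 mg/L × 1.86 L = 80.17 mg
boric acid: 63.6 µmol/L × 61.83 g/mol × 1.86 L ÷ 1000 = 7.31 mg
galactose: 14.2 g/L × 1.86 L = 26.41 g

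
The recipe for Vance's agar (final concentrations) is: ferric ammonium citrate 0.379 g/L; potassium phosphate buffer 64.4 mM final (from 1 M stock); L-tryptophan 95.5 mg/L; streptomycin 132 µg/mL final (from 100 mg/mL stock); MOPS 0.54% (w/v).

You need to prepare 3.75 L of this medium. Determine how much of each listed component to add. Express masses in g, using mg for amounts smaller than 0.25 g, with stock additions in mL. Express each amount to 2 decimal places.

Scale factor relative to 1 L: 3.75.
ferric ammonium citrate: 0.379 g/L × 3.75 L = 1.42 g
potassium phosphate buffer: C1V1 = C2V2 → 64.4 mM × 3750 mL ÷ 1000 mM = 241.50 mL
L-tryptophan: 95.5 mg/L × 3.75 L = 358.125 mg = 0.36 g
streptomycin: V = C2·V2/C1 = 132 µg/mL × 3750 mL ÷ 100000 µg/mL = 4.95 mL
MOPS: 0.54 g per 100 mL × 3750 mL ÷ 100 = 20.25 g

ferric ammonium citrate 1.42 g; potassium phosphate buffer 241.50 mL; L-tryptophan 0.36 g; streptomycin 4.95 mL; MOPS 20.25 g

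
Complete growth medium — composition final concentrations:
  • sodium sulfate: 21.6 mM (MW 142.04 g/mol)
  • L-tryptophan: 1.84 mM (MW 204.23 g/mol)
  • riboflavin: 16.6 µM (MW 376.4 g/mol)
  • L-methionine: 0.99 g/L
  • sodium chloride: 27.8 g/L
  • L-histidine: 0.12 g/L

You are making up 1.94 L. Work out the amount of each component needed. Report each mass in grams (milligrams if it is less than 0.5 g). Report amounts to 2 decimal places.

Scale factor relative to 1 L: 1.94.
sodium sulfate: 21.6 mmol/L × 142.04 g/mol × 1.94 L ÷ 1000 = 5.95 g
L-tryptophan: 1.84 mmol/L × 204.23 g/mol × 1.94 L ÷ 1000 = 0.73 g
riboflavin: 16.6 µmol/L × 376.4 g/mol × 1.94 L ÷ 1000 = 12.12 mg
L-methionine: 0.99 g/L × 1.94 L = 1.92 g
sodium chloride: 27.8 g/L × 1.94 L = 53.93 g
L-histidine: 0.12 g/L × 1.94 L = 0.2328 g = 232.80 mg

sodium sulfate 5.95 g; L-tryptophan 0.73 g; riboflavin 12.12 mg; L-methionine 1.92 g; sodium chloride 53.93 g; L-histidine 232.80 mg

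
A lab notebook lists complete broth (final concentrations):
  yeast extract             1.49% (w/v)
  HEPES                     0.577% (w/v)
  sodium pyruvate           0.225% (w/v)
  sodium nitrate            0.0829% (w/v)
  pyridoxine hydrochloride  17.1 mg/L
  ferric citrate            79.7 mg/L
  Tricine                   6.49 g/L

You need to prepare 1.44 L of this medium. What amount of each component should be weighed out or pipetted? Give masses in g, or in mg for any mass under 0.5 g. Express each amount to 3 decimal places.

Working volume: 1.44 L.
yeast extract: 1.49% w/v = 14.9 g/L → 14.9 × 1.44 L = 21.456 g
HEPES: 0.577% w/v = 5.77 g/L → 5.77 × 1.44 L = 8.309 g
sodium pyruvate: 0.225 g per 100 mL × 1440 mL ÷ 100 = 3.240 g
sodium nitrate: 0.0829 g per 100 mL × 1440 mL ÷ 100 = 1.194 g
pyridoxine hydrochloride: 17.1 mg/L × 1.44 L = 24.624 mg
ferric citrate: 79.7 mg/L × 1.44 L = 114.768 mg
Tricine: 6.49 g/L × 1.44 L = 9.346 g

yeast extract 21.456 g; HEPES 8.309 g; sodium pyruvate 3.240 g; sodium nitrate 1.194 g; pyridoxine hydrochloride 24.624 mg; ferric citrate 114.768 mg; Tricine 9.346 g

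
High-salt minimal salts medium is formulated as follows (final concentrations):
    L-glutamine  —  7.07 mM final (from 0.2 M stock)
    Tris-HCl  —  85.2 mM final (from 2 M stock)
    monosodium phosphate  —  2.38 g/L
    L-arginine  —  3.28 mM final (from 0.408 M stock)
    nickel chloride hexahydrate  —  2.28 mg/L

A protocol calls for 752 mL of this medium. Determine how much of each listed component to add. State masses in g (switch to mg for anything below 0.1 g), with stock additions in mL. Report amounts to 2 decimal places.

Scale factor relative to 1 L: 0.752.
L-glutamine: V = C2·V2/C1 = 7.07 mM × 752 mL ÷ 200 mM = 26.58 mL
Tris-HCl: dilute stock: 85.2 mM × 752 mL ÷ 2000 mM = 32.04 mL
monosodium phosphate: 2.38 g/L × 0.752 L = 1.79 g
L-arginine: C1V1 = C2V2 → 3.28 mM × 752 mL ÷ 408 mM = 6.05 mL
nickel chloride hexahydrate: 2.28 mg/L × 0.752 L = 1.71 mg

L-glutamine 26.58 mL; Tris-HCl 32.04 mL; monosodium phosphate 1.79 g; L-arginine 6.05 mL; nickel chloride hexahydrate 1.71 mg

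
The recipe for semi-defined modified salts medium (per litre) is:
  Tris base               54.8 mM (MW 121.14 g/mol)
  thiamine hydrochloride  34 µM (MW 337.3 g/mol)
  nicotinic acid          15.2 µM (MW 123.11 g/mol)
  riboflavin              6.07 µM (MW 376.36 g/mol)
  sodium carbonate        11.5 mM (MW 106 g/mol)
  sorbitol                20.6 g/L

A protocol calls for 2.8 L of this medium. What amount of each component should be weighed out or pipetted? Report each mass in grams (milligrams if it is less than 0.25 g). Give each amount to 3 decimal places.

Tris base 18.588 g; thiamine hydrochloride 32.111 mg; nicotinic acid 5.240 mg; riboflavin 6.397 mg; sodium carbonate 3.413 g; sorbitol 57.680 g

Scale factor relative to 1 L: 2.8.
Tris base: 54.8 mmol/L × 121.14 g/mol × 2.8 L ÷ 1000 = 18.588 g
thiamine hydrochloride: 34 µmol/L × 337.3 g/mol × 2.8 L ÷ 1000 = 32.111 mg
nicotinic acid: 15.2 µmol/L × 123.11 g/mol × 2.8 L ÷ 1000 = 5.240 mg
riboflavin: 6.07 µmol/L × 376.36 g/mol × 2.8 L ÷ 1000 = 6.397 mg
sodium carbonate: 11.5 mmol/L × 106 g/mol × 2.8 L ÷ 1000 = 3.413 g
sorbitol: 20.6 g/L × 2.8 L = 57.680 g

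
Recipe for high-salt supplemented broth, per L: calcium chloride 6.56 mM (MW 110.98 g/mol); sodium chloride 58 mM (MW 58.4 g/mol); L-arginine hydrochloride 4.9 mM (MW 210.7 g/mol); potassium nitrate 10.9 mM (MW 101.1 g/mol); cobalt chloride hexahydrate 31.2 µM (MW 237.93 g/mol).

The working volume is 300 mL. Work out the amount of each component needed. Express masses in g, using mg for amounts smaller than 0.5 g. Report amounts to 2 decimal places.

calcium chloride 218.41 mg; sodium chloride 1.02 g; L-arginine hydrochloride 309.73 mg; potassium nitrate 330.60 mg; cobalt chloride hexahydrate 2.23 mg

Target volume = 300 mL = 0.3 L.
calcium chloride: 6.56 mmol/L × 110.98 mg/mmol × 0.3 L = 218.41 mg
sodium chloride: 58 mmol/L × 58.4 g/mol × 0.3 L ÷ 1000 = 1.02 g
L-arginine hydrochloride: 4.9 mmol/L × 210.7 mg/mmol × 0.3 L = 309.73 mg
potassium nitrate: 10.9 mmol/L × 101.1 mg/mmol × 0.3 L = 330.60 mg
cobalt chloride hexahydrate: 31.2 µmol/L × 237.93 g/mol × 0.3 L ÷ 1000 = 2.23 mg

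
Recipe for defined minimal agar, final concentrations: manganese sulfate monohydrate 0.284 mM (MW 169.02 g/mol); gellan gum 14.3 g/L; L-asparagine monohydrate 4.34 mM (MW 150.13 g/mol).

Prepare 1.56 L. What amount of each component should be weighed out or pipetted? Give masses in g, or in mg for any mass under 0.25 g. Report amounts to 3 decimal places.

manganese sulfate monohydrate 74.883 mg; gellan gum 22.308 g; L-asparagine monohydrate 1.016 g

Working volume: 1.56 L.
manganese sulfate monohydrate: 0.284 mmol/L × 169.02 mg/mmol × 1.56 L = 74.883 mg
gellan gum: 14.3 g/L × 1.56 L = 22.308 g
L-asparagine monohydrate: 4.34 mmol/L × 150.13 g/mol × 1.56 L ÷ 1000 = 1.016 g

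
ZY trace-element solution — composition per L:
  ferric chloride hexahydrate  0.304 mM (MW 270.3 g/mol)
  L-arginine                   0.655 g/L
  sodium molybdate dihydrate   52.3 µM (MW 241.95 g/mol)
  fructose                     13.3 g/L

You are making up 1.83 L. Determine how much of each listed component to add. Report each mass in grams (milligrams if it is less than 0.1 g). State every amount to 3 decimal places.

ferric chloride hexahydrate 0.150 g; L-arginine 1.199 g; sodium molybdate dihydrate 23.157 mg; fructose 24.339 g

Scale factor relative to 1 L: 1.83.
ferric chloride hexahydrate: 0.304 mmol/L × 270.3 g/mol × 1.83 L ÷ 1000 = 0.150 g
L-arginine: 0.655 g/L × 1.83 L = 1.199 g
sodium molybdate dihydrate: 52.3 µmol/L × 241.95 g/mol × 1.83 L ÷ 1000 = 23.157 mg
fructose: 13.3 g/L × 1.83 L = 24.339 g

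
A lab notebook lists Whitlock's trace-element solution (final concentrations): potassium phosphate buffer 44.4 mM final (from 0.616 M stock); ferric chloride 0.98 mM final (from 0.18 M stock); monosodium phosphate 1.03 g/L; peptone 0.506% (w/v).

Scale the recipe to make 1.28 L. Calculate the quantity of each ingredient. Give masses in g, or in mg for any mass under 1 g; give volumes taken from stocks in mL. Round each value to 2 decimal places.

Working volume: 1.28 L.
potassium phosphate buffer: dilute stock: 44.4 mM × 1280 mL ÷ 616 mM = 92.26 mL
ferric chloride: C1V1 = C2V2 → 0.98 mM × 1280 mL ÷ 180 mM = 6.97 mL
monosodium phosphate: 1.03 g/L × 1.28 L = 1.32 g
peptone: 0.506% w/v = 5.06 g/L → 5.06 × 1.28 L = 6.48 g

potassium phosphate buffer 92.26 mL; ferric chloride 6.97 mL; monosodium phosphate 1.32 g; peptone 6.48 g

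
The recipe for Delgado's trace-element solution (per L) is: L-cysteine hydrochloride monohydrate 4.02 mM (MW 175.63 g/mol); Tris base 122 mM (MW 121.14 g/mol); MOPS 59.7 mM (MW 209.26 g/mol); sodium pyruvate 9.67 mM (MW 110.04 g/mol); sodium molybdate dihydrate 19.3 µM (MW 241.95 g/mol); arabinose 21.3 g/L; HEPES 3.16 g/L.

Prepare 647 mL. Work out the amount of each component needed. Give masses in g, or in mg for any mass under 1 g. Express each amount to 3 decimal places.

L-cysteine hydrochloride monohydrate 456.803 mg; Tris base 9.562 g; MOPS 8.083 g; sodium pyruvate 688.464 mg; sodium molybdate dihydrate 3.021 mg; arabinose 13.781 g; HEPES 2.045 g

Scale factor relative to 1 L: 0.647.
L-cysteine hydrochloride monohydrate: 4.02 mmol/L × 175.63 mg/mmol × 0.647 L = 456.803 mg
Tris base: 122 mmol/L × 121.14 g/mol × 0.647 L ÷ 1000 = 9.562 g
MOPS: 59.7 mmol/L × 209.26 g/mol × 0.647 L ÷ 1000 = 8.083 g
sodium pyruvate: 9.67 mmol/L × 110.04 mg/mmol × 0.647 L = 688.464 mg
sodium molybdate dihydrate: 19.3 µmol/L × 241.95 g/mol × 0.647 L ÷ 1000 = 3.021 mg
arabinose: 21.3 g/L × 0.647 L = 13.781 g
HEPES: 3.16 g/L × 0.647 L = 2.045 g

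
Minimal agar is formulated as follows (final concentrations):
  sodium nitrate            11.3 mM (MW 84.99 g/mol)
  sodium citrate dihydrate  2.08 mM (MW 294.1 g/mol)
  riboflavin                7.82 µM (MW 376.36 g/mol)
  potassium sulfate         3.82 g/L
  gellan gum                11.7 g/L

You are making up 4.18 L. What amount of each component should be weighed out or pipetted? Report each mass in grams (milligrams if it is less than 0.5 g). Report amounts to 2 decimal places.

Scale factor relative to 1 L: 4.18.
sodium nitrate: 11.3 mmol/L × 84.99 g/mol × 4.18 L ÷ 1000 = 4.01 g
sodium citrate dihydrate: 2.08 mmol/L × 294.1 g/mol × 4.18 L ÷ 1000 = 2.56 g
riboflavin: 7.82 µmol/L × 376.36 g/mol × 4.18 L ÷ 1000 = 12.30 mg
potassium sulfate: 3.82 g/L × 4.18 L = 15.97 g
gellan gum: 11.7 g/L × 4.18 L = 48.91 g

sodium nitrate 4.01 g; sodium citrate dihydrate 2.56 g; riboflavin 12.30 mg; potassium sulfate 15.97 g; gellan gum 48.91 g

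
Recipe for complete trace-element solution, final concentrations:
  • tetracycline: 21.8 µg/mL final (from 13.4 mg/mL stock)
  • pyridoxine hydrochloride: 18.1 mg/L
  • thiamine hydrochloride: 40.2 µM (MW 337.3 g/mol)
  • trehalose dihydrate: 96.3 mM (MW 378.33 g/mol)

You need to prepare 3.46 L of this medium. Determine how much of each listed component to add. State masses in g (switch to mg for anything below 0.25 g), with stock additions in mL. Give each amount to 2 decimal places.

Working volume: 3.46 L.
tetracycline: dilute stock: 21.8 µg/mL × 3460 mL ÷ 13400 µg/mL = 5.63 mL
pyridoxine hydrochloride: 18.1 mg/L × 3.46 L = 62.63 mg
thiamine hydrochloride: 40.2 µmol/L × 337.3 g/mol × 3.46 L ÷ 1000 = 46.92 mg
trehalose dihydrate: 96.3 mmol/L × 378.33 g/mol × 3.46 L ÷ 1000 = 126.06 g

tetracycline 5.63 mL; pyridoxine hydrochloride 62.63 mg; thiamine hydrochloride 46.92 mg; trehalose dihydrate 126.06 g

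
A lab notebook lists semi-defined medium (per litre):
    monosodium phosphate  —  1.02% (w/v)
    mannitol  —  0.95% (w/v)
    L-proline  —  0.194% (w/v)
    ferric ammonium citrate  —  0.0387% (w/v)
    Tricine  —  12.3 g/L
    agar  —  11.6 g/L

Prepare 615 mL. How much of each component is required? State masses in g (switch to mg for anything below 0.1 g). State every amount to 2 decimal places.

Working volume: 615 mL = 0.615 L.
monosodium phosphate: 1.02% w/v = 10.2 g/L → 10.2 × 0.615 L = 6.27 g
mannitol: 0.95% w/v = 9.5 g/L → 9.5 × 0.615 L = 5.84 g
L-proline: 0.194% w/v = 1.94 g/L → 1.94 × 0.615 L = 1.19 g
ferric ammonium citrate: 0.0387% w/v = 0.387 g/L → 0.387 × 0.615 L = 0.24 g
Tricine: 12.3 g/L × 0.615 L = 7.56 g
agar: 11.6 g/L × 0.615 L = 7.13 g

monosodium phosphate 6.27 g; mannitol 5.84 g; L-proline 1.19 g; ferric ammonium citrate 0.24 g; Tricine 7.56 g; agar 7.13 g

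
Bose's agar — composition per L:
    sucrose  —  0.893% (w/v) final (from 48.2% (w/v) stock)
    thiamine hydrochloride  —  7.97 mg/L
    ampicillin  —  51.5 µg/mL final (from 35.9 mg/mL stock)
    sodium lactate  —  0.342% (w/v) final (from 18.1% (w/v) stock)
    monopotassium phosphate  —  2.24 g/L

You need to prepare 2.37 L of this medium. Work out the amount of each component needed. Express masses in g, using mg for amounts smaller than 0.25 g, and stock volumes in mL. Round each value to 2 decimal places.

Scale factor relative to 1 L: 2.37.
sucrose: dilute stock: 0.893% ÷ 48.2% × 2370 mL = 43.91 mL
thiamine hydrochloride: 7.97 mg/L × 2.37 L = 18.89 mg
ampicillin: C1V1 = C2V2 → 51.5 µg/mL × 2370 mL ÷ 35900 µg/mL = 3.40 mL
sodium lactate: C1V1 = C2V2 → 0.342% ÷ 18.1% × 2370 mL = 44.78 mL
monopotassium phosphate: 2.24 g/L × 2.37 L = 5.31 g

sucrose 43.91 mL; thiamine hydrochloride 18.89 mg; ampicillin 3.40 mL; sodium lactate 44.78 mL; monopotassium phosphate 5.31 g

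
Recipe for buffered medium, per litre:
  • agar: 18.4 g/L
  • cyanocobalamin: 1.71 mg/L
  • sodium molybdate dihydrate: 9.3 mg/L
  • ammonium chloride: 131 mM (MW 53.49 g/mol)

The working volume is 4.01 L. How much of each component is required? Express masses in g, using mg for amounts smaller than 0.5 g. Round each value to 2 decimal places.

agar 73.78 g; cyanocobalamin 6.86 mg; sodium molybdate dihydrate 37.29 mg; ammonium chloride 28.10 g

Scale factor relative to 1 L: 4.01.
agar: 18.4 g/L × 4.01 L = 73.78 g
cyanocobalamin: 1.71 mg/L × 4.01 L = 6.86 mg
sodium molybdate dihydrate: 9.3 mg/L × 4.01 L = 37.29 mg
ammonium chloride: 131 mmol/L × 53.49 g/mol × 4.01 L ÷ 1000 = 28.10 g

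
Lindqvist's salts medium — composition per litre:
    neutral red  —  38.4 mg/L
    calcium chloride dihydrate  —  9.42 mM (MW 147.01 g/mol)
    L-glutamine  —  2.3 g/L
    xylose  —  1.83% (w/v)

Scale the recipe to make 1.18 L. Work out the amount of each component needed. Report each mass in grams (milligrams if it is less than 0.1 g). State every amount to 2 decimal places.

neutral red 45.31 mg; calcium chloride dihydrate 1.63 g; L-glutamine 2.71 g; xylose 21.59 g

Working volume: 1.18 L.
neutral red: 38.4 mg/L × 1.18 L = 45.31 mg
calcium chloride dihydrate: 9.42 mmol/L × 147.01 g/mol × 1.18 L ÷ 1000 = 1.63 g
L-glutamine: 2.3 g/L × 1.18 L = 2.71 g
xylose: 1.83 g per 100 mL × 1180 mL ÷ 100 = 21.59 g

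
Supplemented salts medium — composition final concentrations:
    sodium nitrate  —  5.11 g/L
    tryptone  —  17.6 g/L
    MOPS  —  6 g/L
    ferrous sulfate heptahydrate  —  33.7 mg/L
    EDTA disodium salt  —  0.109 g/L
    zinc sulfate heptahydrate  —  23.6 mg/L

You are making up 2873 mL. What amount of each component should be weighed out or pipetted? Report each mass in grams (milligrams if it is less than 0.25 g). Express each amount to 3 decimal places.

sodium nitrate 14.681 g; tryptone 50.565 g; MOPS 17.238 g; ferrous sulfate heptahydrate 96.820 mg; EDTA disodium salt 0.313 g; zinc sulfate heptahydrate 67.803 mg

Target volume = 2873 mL = 2.873 L.
sodium nitrate: 5.11 g/L × 2.873 L = 14.681 g
tryptone: 17.6 g/L × 2.873 L = 50.565 g
MOPS: 6 g/L × 2.873 L = 17.238 g
ferrous sulfate heptahydrate: 33.7 mg/L × 2.873 L = 96.820 mg
EDTA disodium salt: 0.109 g/L × 2.873 L = 0.313 g
zinc sulfate heptahydrate: 23.6 mg/L × 2.873 L = 67.803 mg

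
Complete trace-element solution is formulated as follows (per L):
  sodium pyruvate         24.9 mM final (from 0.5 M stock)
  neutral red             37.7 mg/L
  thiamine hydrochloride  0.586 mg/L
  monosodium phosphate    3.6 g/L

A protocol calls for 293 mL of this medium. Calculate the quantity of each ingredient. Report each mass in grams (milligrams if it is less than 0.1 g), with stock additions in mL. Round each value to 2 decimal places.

Scale factor relative to 1 L: 0.293.
sodium pyruvate: dilute stock: 24.9 mM × 293 mL ÷ 500 mM = 14.59 mL
neutral red: 37.7 mg/L × 0.293 L = 11.05 mg
thiamine hydrochloride: 0.586 mg/L × 0.293 L = 0.17 mg
monosodium phosphate: 3.6 g/L × 0.293 L = 1.05 g

sodium pyruvate 14.59 mL; neutral red 11.05 mg; thiamine hydrochloride 0.17 mg; monosodium phosphate 1.05 g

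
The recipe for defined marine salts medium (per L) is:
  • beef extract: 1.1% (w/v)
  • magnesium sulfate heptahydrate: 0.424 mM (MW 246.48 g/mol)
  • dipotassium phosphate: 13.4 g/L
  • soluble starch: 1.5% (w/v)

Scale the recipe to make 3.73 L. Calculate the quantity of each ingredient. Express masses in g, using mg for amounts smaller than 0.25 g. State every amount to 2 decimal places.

Working volume: 3.73 L.
beef extract: 1.1% w/v = 11 g/L → 11 × 3.73 L = 41.03 g
magnesium sulfate heptahydrate: 0.424 mmol/L × 246.48 g/mol × 3.73 L ÷ 1000 = 0.39 g
dipotassium phosphate: 13.4 g/L × 3.73 L = 49.98 g
soluble starch: 1.5 g per 100 mL × 3730 mL ÷ 100 = 55.95 g

beef extract 41.03 g; magnesium sulfate heptahydrate 0.39 g; dipotassium phosphate 49.98 g; soluble starch 55.95 g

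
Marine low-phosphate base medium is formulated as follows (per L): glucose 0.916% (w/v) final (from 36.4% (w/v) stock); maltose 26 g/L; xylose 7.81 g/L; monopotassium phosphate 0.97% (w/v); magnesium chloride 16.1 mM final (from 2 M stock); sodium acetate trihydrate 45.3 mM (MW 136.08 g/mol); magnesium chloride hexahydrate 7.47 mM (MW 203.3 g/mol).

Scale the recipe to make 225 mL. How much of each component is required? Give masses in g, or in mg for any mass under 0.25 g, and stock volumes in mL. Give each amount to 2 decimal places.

Target volume = 225 mL = 0.225 L.
glucose: dilute stock: 0.916% ÷ 36.4% × 225 mL = 5.66 mL
maltose: 26 g/L × 0.225 L = 5.85 g
xylose: 7.81 g/L × 0.225 L = 1.76 g
monopotassium phosphate: 0.97% w/v = 9.7 g/L → 9.7 × 0.225 L = 2.18 g
magnesium chloride: dilute stock: 16.1 mM × 225 mL ÷ 2000 mM = 1.81 mL
sodium acetate trihydrate: 45.3 mmol/L × 136.08 g/mol × 0.225 L ÷ 1000 = 1.39 g
magnesium chloride hexahydrate: 7.47 mmol/L × 203.3 g/mol × 0.225 L ÷ 1000 = 0.34 g

glucose 5.66 mL; maltose 5.85 g; xylose 1.76 g; monopotassium phosphate 2.18 g; magnesium chloride 1.81 mL; sodium acetate trihydrate 1.39 g; magnesium chloride hexahydrate 0.34 g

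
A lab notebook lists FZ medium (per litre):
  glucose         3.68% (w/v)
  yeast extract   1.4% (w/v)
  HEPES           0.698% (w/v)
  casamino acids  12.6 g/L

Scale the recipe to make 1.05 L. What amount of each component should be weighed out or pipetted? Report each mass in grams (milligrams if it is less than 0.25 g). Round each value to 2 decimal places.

glucose 38.64 g; yeast extract 14.70 g; HEPES 7.33 g; casamino acids 13.23 g

Working volume: 1.05 L.
glucose: 3.68 g per 100 mL × 1050 mL ÷ 100 = 38.64 g
yeast extract: 1.4 g per 100 mL × 1050 mL ÷ 100 = 14.70 g
HEPES: 0.698% w/v = 6.98 g/L → 6.98 × 1.05 L = 7.33 g
casamino acids: 12.6 g/L × 1.05 L = 13.23 g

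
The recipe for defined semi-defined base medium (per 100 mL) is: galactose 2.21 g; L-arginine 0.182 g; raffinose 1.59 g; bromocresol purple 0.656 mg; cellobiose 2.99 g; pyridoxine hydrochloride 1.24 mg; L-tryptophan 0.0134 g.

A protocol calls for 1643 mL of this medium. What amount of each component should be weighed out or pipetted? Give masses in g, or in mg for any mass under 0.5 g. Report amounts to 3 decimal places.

Scale factor = 1643 mL / 100 mL = 16.43.
galactose: 2.21 g × (1643 mL / 100 mL) = 36.310 g
L-arginine: 0.182 g × (1643 mL / 100 mL) = 2.990 g
raffinose: 1.59 g × (1643 mL / 100 mL) = 26.124 g
bromocresol purple: 0.656 mg × (1643 mL / 100 mL) = 10.778 mg
cellobiose: 2.99 g × (1643 mL / 100 mL) = 49.126 g
pyridoxine hydrochloride: 1.24 mg × (1643 mL / 100 mL) = 20.373 mg
L-tryptophan: 0.0134 g × (1643 mL / 100 mL) = 0.220162 g = 220.162 mg

galactose 36.310 g; L-arginine 2.990 g; raffinose 26.124 g; bromocresol purple 10.778 mg; cellobiose 49.126 g; pyridoxine hydrochloride 20.373 mg; L-tryptophan 220.162 mg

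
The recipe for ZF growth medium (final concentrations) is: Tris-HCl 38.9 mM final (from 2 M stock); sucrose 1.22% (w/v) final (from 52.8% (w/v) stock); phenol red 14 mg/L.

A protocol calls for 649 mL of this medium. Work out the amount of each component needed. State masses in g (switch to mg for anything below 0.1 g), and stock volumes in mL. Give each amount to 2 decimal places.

Tris-HCl 12.62 mL; sucrose 15.00 mL; phenol red 9.09 mg

Scale factor relative to 1 L: 0.649.
Tris-HCl: V = C2·V2/C1 = 38.9 mM × 649 mL ÷ 2000 mM = 12.62 mL
sucrose: V = C2·V2/C1 = 1.22% ÷ 52.8% × 649 mL = 15.00 mL
phenol red: 14 mg/L × 0.649 L = 9.09 mg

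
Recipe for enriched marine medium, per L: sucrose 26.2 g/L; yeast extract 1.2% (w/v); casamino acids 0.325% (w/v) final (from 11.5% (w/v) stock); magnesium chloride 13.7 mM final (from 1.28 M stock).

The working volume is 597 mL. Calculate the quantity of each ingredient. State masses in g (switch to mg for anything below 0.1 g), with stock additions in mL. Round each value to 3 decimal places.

Scale factor relative to 1 L: 0.597.
sucrose: 26.2 g/L × 0.597 L = 15.641 g
yeast extract: 1.2 g per 100 mL × 597 mL ÷ 100 = 7.164 g
casamino acids: V = C2·V2/C1 = 0.325% ÷ 11.5% × 597 mL = 16.872 mL
magnesium chloride: C1V1 = C2V2 → 13.7 mM × 597 mL ÷ 1280 mM = 6.390 mL

sucrose 15.641 g; yeast extract 7.164 g; casamino acids 16.872 mL; magnesium chloride 6.390 mL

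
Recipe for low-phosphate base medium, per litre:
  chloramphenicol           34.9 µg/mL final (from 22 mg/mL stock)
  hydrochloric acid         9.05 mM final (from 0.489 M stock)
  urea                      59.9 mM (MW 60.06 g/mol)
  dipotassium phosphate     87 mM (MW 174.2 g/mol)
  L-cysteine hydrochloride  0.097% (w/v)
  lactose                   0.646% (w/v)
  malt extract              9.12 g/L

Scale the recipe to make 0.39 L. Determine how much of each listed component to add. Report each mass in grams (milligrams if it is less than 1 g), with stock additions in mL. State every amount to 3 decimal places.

chloramphenicol 0.619 mL; hydrochloric acid 7.218 mL; urea 1.403 g; dipotassium phosphate 5.911 g; L-cysteine hydrochloride 378.300 mg; lactose 2.519 g; malt extract 3.557 g

Scale factor relative to 1 L: 0.39.
chloramphenicol: C1V1 = C2V2 → 34.9 µg/mL × 390 mL ÷ 22000 µg/mL = 0.619 mL
hydrochloric acid: V = C2·V2/C1 = 9.05 mM × 390 mL ÷ 489 mM = 7.218 mL
urea: 59.9 mmol/L × 60.06 g/mol × 0.39 L ÷ 1000 = 1.403 g
dipotassium phosphate: 87 mmol/L × 174.2 g/mol × 0.39 L ÷ 1000 = 5.911 g
L-cysteine hydrochloride: 0.097% w/v = 0.97 g/L → 0.97 × 0.39 L = 0.3783 g = 378.300 mg
lactose: 0.646 g per 100 mL × 390 mL ÷ 100 = 2.519 g
malt extract: 9.12 g/L × 0.39 L = 3.557 g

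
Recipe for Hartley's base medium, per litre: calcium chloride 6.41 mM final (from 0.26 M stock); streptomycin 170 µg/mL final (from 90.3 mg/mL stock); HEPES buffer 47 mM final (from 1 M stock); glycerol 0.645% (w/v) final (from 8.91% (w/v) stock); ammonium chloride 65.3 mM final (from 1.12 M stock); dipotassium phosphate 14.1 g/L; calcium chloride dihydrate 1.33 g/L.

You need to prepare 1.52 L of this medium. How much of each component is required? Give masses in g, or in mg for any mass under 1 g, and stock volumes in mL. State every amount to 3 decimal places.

Working volume: 1.52 L.
calcium chloride: C1V1 = C2V2 → 6.41 mM × 1520 mL ÷ 260 mM = 37.474 mL
streptomycin: V = C2·V2/C1 = 170 µg/mL × 1520 mL ÷ 90300 µg/mL = 2.862 mL
HEPES buffer: C1V1 = C2V2 → 47 mM × 1520 mL ÷ 1000 mM = 71.440 mL
glycerol: V = C2·V2/C1 = 0.645% ÷ 8.91% × 1520 mL = 110.034 mL
ammonium chloride: dilute stock: 65.3 mM × 1520 mL ÷ 1120 mM = 88.621 mL
dipotassium phosphate: 14.1 g/L × 1.52 L = 21.432 g
calcium chloride dihydrate: 1.33 g/L × 1.52 L = 2.022 g

calcium chloride 37.474 mL; streptomycin 2.862 mL; HEPES buffer 71.440 mL; glycerol 110.034 mL; ammonium chloride 88.621 mL; dipotassium phosphate 21.432 g; calcium chloride dihydrate 2.022 g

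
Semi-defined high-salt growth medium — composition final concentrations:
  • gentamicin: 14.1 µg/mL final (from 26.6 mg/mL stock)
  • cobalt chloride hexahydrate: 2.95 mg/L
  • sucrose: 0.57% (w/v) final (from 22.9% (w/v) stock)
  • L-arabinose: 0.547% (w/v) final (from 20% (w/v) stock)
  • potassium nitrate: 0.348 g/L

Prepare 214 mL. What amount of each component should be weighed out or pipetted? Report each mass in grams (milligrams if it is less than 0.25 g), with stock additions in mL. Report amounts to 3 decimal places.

Working volume: 214 mL = 0.214 L.
gentamicin: dilute stock: 14.1 µg/mL × 214 mL ÷ 26600 µg/mL = 0.113 mL
cobalt chloride hexahydrate: 2.95 mg/L × 0.214 L = 0.631 mg
sucrose: C1V1 = C2V2 → 0.57% ÷ 22.9% × 214 mL = 5.327 mL
L-arabinose: V = C2·V2/C1 = 0.547% ÷ 20% × 214 mL = 5.853 mL
potassium nitrate: 0.348 g/L × 0.214 L = 0.074472 g = 74.472 mg

gentamicin 0.113 mL; cobalt chloride hexahydrate 0.631 mg; sucrose 5.327 mL; L-arabinose 5.853 mL; potassium nitrate 74.472 mg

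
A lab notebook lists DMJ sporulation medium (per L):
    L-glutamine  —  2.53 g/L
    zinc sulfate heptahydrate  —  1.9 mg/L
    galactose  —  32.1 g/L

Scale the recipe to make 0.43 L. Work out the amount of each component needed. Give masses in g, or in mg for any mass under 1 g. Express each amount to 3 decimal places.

L-glutamine 1.088 g; zinc sulfate heptahydrate 0.817 mg; galactose 13.803 g

Working volume: 0.43 L.
L-glutamine: 2.53 g/L × 0.43 L = 1.088 g
zinc sulfate heptahydrate: 1.9 mg/L × 0.43 L = 0.817 mg
galactose: 32.1 g/L × 0.43 L = 13.803 g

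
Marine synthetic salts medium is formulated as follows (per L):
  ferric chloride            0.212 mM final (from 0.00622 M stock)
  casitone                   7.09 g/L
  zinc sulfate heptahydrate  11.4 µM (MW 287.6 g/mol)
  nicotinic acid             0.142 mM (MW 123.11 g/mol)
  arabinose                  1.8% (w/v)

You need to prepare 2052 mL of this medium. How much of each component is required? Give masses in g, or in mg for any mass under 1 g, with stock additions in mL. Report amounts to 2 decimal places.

ferric chloride 69.94 mL; casitone 14.55 g; zinc sulfate heptahydrate 6.73 mg; nicotinic acid 35.87 mg; arabinose 36.94 g

Working volume: 2052 mL = 2.052 L.
ferric chloride: C1V1 = C2V2 → 0.212 mM × 2052 mL ÷ 6.22 mM = 69.94 mL
casitone: 7.09 g/L × 2.052 L = 14.55 g
zinc sulfate heptahydrate: 11.4 µmol/L × 287.6 g/mol × 2.052 L ÷ 1000 = 6.73 mg
nicotinic acid: 0.142 mmol/L × 123.11 mg/mmol × 2.052 L = 35.87 mg
arabinose: 1.8% w/v = 18 g/L → 18 × 2.052 L = 36.94 g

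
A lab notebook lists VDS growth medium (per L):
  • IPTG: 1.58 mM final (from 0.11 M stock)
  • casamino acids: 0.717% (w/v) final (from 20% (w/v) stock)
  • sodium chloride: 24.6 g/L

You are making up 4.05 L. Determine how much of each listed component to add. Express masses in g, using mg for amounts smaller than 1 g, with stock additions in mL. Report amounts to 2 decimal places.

IPTG 58.17 mL; casamino acids 145.19 mL; sodium chloride 99.63 g

Scale factor relative to 1 L: 4.05.
IPTG: dilute stock: 1.58 mM × 4050 mL ÷ 110 mM = 58.17 mL
casamino acids: C1V1 = C2V2 → 0.717% ÷ 20% × 4050 mL = 145.19 mL
sodium chloride: 24.6 g/L × 4.05 L = 99.63 g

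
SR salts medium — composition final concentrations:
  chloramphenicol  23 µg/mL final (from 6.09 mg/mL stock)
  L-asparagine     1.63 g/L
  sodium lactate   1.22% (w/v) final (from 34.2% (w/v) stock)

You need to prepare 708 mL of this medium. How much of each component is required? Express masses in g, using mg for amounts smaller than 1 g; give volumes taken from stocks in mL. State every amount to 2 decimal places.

Scale factor relative to 1 L: 0.708.
chloramphenicol: dilute stock: 23 µg/mL × 708 mL ÷ 6090 µg/mL = 2.67 mL
L-asparagine: 1.63 g/L × 0.708 L = 1.15 g
sodium lactate: C1V1 = C2V2 → 1.22% ÷ 34.2% × 708 mL = 25.26 mL

chloramphenicol 2.67 mL; L-asparagine 1.15 g; sodium lactate 25.26 mL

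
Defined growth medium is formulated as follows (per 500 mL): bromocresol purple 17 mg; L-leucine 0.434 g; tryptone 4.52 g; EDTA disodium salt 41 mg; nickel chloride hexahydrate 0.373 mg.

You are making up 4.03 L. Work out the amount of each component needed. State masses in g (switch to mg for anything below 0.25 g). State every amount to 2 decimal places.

bromocresol purple 137.02 mg; L-leucine 3.50 g; tryptone 36.43 g; EDTA disodium salt 0.33 g; nickel chloride hexahydrate 3.01 mg

Scale factor = 4030 mL / 500 mL = 8.06.
bromocresol purple: 17 mg × (4030 mL / 500 mL) = 137.02 mg
L-leucine: 0.434 g × (4030 mL / 500 mL) = 3.50 g
tryptone: 4.52 g × (4030 mL / 500 mL) = 36.43 g
EDTA disodium salt: 41 mg × (4030 mL / 500 mL) = 330.46 mg = 0.33 g
nickel chloride hexahydrate: 0.373 mg × (4030 mL / 500 mL) = 3.01 mg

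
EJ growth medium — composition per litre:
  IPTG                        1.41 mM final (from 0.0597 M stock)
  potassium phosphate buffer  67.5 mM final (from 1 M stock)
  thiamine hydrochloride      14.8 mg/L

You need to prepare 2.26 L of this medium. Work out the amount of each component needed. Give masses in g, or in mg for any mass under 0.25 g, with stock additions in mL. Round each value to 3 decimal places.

IPTG 53.377 mL; potassium phosphate buffer 152.550 mL; thiamine hydrochloride 33.448 mg

Scale factor relative to 1 L: 2.26.
IPTG: dilute stock: 1.41 mM × 2260 mL ÷ 59.7 mM = 53.377 mL
potassium phosphate buffer: V = C2·V2/C1 = 67.5 mM × 2260 mL ÷ 1000 mM = 152.550 mL
thiamine hydrochloride: 14.8 mg/L × 2.26 L = 33.448 mg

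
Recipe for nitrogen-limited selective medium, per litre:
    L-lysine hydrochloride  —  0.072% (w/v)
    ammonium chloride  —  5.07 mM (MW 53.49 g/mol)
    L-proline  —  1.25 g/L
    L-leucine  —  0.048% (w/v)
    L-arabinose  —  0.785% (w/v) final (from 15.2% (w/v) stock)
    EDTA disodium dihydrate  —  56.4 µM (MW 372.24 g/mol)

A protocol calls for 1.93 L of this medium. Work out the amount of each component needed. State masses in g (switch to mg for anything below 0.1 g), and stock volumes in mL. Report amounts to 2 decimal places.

L-lysine hydrochloride 1.39 g; ammonium chloride 0.52 g; L-proline 2.41 g; L-leucine 0.93 g; L-arabinose 99.67 mL; EDTA disodium dihydrate 40.52 mg

Working volume: 1.93 L.
L-lysine hydrochloride: 0.072% w/v = 0.72 g/L → 0.72 × 1.93 L = 1.39 g
ammonium chloride: 5.07 mmol/L × 53.49 g/mol × 1.93 L ÷ 1000 = 0.52 g
L-proline: 1.25 g/L × 1.93 L = 2.41 g
L-leucine: 0.048 g per 100 mL × 1930 mL ÷ 100 = 0.93 g
L-arabinose: V = C2·V2/C1 = 0.785% ÷ 15.2% × 1930 mL = 99.67 mL
EDTA disodium dihydrate: 56.4 µmol/L × 372.24 g/mol × 1.93 L ÷ 1000 = 40.52 mg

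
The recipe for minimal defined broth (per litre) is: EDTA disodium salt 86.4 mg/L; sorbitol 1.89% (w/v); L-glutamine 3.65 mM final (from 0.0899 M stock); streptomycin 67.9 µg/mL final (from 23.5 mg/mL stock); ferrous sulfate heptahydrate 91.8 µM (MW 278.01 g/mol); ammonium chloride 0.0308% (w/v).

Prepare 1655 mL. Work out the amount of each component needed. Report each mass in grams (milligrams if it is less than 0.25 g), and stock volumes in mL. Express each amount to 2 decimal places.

EDTA disodium salt 142.99 mg; sorbitol 31.28 g; L-glutamine 67.19 mL; streptomycin 4.78 mL; ferrous sulfate heptahydrate 42.24 mg; ammonium chloride 0.51 g

Target volume = 1655 mL = 1.655 L.
EDTA disodium salt: 86.4 mg/L × 1.655 L = 142.99 mg
sorbitol: 1.89 g per 100 mL × 1655 mL ÷ 100 = 31.28 g
L-glutamine: C1V1 = C2V2 → 3.65 mM × 1655 mL ÷ 89.9 mM = 67.19 mL
streptomycin: dilute stock: 67.9 µg/mL × 1655 mL ÷ 23500 µg/mL = 4.78 mL
ferrous sulfate heptahydrate: 91.8 µmol/L × 278.01 g/mol × 1.655 L ÷ 1000 = 42.24 mg
ammonium chloride: 0.0308 g per 100 mL × 1655 mL ÷ 100 = 0.51 g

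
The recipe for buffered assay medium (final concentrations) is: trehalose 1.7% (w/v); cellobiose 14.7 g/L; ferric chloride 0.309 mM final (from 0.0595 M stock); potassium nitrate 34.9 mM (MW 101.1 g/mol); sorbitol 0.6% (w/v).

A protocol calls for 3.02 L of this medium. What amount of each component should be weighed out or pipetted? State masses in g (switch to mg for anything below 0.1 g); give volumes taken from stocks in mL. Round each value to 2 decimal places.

trehalose 51.34 g; cellobiose 44.39 g; ferric chloride 15.68 mL; potassium nitrate 10.66 g; sorbitol 18.12 g

Working volume: 3.02 L.
trehalose: 1.7 g per 100 mL × 3020 mL ÷ 100 = 51.34 g
cellobiose: 14.7 g/L × 3.02 L = 44.39 g
ferric chloride: dilute stock: 0.309 mM × 3020 mL ÷ 59.5 mM = 15.68 mL
potassium nitrate: 34.9 mmol/L × 101.1 g/mol × 3.02 L ÷ 1000 = 10.66 g
sorbitol: 0.6% w/v = 6 g/L → 6 × 3.02 L = 18.12 g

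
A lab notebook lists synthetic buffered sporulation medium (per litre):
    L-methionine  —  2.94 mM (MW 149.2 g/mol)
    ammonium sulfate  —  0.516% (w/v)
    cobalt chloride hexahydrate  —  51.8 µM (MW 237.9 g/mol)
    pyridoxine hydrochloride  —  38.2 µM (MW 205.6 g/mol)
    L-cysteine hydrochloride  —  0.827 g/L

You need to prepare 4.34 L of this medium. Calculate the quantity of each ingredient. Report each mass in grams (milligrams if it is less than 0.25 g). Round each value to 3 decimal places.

L-methionine 1.904 g; ammonium sulfate 22.394 g; cobalt chloride hexahydrate 53.483 mg; pyridoxine hydrochloride 34.086 mg; L-cysteine hydrochloride 3.589 g

Working volume: 4.34 L.
L-methionine: 2.94 mmol/L × 149.2 g/mol × 4.34 L ÷ 1000 = 1.904 g
ammonium sulfate: 0.516 g per 100 mL × 4340 mL ÷ 100 = 22.394 g
cobalt chloride hexahydrate: 51.8 µmol/L × 237.9 g/mol × 4.34 L ÷ 1000 = 53.483 mg
pyridoxine hydrochloride: 38.2 µmol/L × 205.6 g/mol × 4.34 L ÷ 1000 = 34.086 mg
L-cysteine hydrochloride: 0.827 g/L × 4.34 L = 3.589 g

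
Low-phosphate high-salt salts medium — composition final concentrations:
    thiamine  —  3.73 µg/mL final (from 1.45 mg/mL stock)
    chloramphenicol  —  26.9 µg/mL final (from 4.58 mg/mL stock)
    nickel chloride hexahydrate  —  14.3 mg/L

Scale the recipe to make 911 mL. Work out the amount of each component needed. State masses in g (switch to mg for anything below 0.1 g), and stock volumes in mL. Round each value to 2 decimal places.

Target volume = 911 mL = 0.911 L.
thiamine: dilute stock: 3.73 µg/mL × 911 mL ÷ 1450 µg/mL = 2.34 mL
chloramphenicol: V = C2·V2/C1 = 26.9 µg/mL × 911 mL ÷ 4580 µg/mL = 5.35 mL
nickel chloride hexahydrate: 14.3 mg/L × 0.911 L = 13.03 mg

thiamine 2.34 mL; chloramphenicol 5.35 mL; nickel chloride hexahydrate 13.03 mg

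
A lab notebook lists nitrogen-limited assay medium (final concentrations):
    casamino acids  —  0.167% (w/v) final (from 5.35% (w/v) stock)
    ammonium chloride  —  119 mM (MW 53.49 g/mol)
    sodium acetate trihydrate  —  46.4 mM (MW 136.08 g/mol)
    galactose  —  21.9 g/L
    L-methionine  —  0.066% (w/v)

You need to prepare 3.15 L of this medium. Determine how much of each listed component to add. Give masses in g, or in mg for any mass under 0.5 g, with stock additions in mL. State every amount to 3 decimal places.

Working volume: 3.15 L.
casamino acids: C1V1 = C2V2 → 0.167% ÷ 5.35% × 3150 mL = 98.327 mL
ammonium chloride: 119 mmol/L × 53.49 g/mol × 3.15 L ÷ 1000 = 20.051 g
sodium acetate trihydrate: 46.4 mmol/L × 136.08 g/mol × 3.15 L ÷ 1000 = 19.889 g
galactose: 21.9 g/L × 3.15 L = 68.985 g
L-methionine: 0.066 g per 100 mL × 3150 mL ÷ 100 = 2.079 g

casamino acids 98.327 mL; ammonium chloride 20.051 g; sodium acetate trihydrate 19.889 g; galactose 68.985 g; L-methionine 2.079 g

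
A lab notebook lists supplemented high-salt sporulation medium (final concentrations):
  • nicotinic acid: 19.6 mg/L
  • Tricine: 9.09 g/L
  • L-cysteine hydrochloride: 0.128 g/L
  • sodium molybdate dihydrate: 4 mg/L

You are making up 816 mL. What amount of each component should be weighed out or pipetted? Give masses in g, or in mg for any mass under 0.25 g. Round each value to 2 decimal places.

Working volume: 816 mL = 0.816 L.
nicotinic acid: 19.6 mg/L × 0.816 L = 15.99 mg
Tricine: 9.09 g/L × 0.816 L = 7.42 g
L-cysteine hydrochloride: 0.128 g/L × 0.816 L = 0.104448 g = 104.45 mg
sodium molybdate dihydrate: 4 mg/L × 0.816 L = 3.26 mg

nicotinic acid 15.99 mg; Tricine 7.42 g; L-cysteine hydrochloride 104.45 mg; sodium molybdate dihydrate 3.26 mg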